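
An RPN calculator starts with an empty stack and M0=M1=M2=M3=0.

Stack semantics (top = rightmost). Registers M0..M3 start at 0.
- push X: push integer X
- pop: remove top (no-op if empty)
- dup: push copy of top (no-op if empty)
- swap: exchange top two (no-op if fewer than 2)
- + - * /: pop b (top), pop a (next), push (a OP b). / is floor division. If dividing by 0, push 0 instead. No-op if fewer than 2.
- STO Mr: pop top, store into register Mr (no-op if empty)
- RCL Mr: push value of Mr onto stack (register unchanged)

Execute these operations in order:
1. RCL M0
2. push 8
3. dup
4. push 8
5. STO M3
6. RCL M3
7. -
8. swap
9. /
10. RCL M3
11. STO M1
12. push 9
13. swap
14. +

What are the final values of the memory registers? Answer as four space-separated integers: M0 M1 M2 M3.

After op 1 (RCL M0): stack=[0] mem=[0,0,0,0]
After op 2 (push 8): stack=[0,8] mem=[0,0,0,0]
After op 3 (dup): stack=[0,8,8] mem=[0,0,0,0]
After op 4 (push 8): stack=[0,8,8,8] mem=[0,0,0,0]
After op 5 (STO M3): stack=[0,8,8] mem=[0,0,0,8]
After op 6 (RCL M3): stack=[0,8,8,8] mem=[0,0,0,8]
After op 7 (-): stack=[0,8,0] mem=[0,0,0,8]
After op 8 (swap): stack=[0,0,8] mem=[0,0,0,8]
After op 9 (/): stack=[0,0] mem=[0,0,0,8]
After op 10 (RCL M3): stack=[0,0,8] mem=[0,0,0,8]
After op 11 (STO M1): stack=[0,0] mem=[0,8,0,8]
After op 12 (push 9): stack=[0,0,9] mem=[0,8,0,8]
After op 13 (swap): stack=[0,9,0] mem=[0,8,0,8]
After op 14 (+): stack=[0,9] mem=[0,8,0,8]

Answer: 0 8 0 8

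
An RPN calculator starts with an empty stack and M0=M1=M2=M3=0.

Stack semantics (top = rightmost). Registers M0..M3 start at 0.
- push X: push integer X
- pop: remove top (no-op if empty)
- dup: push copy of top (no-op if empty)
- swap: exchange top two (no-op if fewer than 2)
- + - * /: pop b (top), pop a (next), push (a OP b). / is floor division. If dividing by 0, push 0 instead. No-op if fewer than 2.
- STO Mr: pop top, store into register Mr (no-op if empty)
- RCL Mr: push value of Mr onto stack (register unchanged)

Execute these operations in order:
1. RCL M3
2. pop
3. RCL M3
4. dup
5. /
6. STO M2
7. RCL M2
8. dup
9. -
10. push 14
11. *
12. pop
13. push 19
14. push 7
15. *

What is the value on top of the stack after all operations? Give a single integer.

After op 1 (RCL M3): stack=[0] mem=[0,0,0,0]
After op 2 (pop): stack=[empty] mem=[0,0,0,0]
After op 3 (RCL M3): stack=[0] mem=[0,0,0,0]
After op 4 (dup): stack=[0,0] mem=[0,0,0,0]
After op 5 (/): stack=[0] mem=[0,0,0,0]
After op 6 (STO M2): stack=[empty] mem=[0,0,0,0]
After op 7 (RCL M2): stack=[0] mem=[0,0,0,0]
After op 8 (dup): stack=[0,0] mem=[0,0,0,0]
After op 9 (-): stack=[0] mem=[0,0,0,0]
After op 10 (push 14): stack=[0,14] mem=[0,0,0,0]
After op 11 (*): stack=[0] mem=[0,0,0,0]
After op 12 (pop): stack=[empty] mem=[0,0,0,0]
After op 13 (push 19): stack=[19] mem=[0,0,0,0]
After op 14 (push 7): stack=[19,7] mem=[0,0,0,0]
After op 15 (*): stack=[133] mem=[0,0,0,0]

Answer: 133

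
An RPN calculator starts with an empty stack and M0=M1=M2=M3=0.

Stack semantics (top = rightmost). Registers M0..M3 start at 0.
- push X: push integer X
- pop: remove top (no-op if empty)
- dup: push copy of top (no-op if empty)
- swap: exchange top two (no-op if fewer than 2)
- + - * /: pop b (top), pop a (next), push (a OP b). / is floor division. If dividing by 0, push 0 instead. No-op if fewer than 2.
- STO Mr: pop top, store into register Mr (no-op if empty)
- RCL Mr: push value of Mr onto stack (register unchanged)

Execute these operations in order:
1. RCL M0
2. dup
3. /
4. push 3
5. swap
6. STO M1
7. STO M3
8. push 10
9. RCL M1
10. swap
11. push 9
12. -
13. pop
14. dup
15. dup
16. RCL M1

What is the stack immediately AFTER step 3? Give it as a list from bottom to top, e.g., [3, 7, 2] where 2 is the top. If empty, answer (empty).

After op 1 (RCL M0): stack=[0] mem=[0,0,0,0]
After op 2 (dup): stack=[0,0] mem=[0,0,0,0]
After op 3 (/): stack=[0] mem=[0,0,0,0]

[0]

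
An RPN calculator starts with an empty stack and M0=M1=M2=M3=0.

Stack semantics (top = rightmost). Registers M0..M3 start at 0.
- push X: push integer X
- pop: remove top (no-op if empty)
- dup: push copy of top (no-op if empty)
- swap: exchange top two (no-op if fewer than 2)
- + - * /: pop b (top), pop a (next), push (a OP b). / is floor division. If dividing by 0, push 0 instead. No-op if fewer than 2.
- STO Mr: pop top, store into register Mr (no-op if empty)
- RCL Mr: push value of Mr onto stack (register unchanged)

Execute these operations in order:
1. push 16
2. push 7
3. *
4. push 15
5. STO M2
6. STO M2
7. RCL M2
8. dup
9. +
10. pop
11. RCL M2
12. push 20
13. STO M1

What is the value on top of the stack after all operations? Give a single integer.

After op 1 (push 16): stack=[16] mem=[0,0,0,0]
After op 2 (push 7): stack=[16,7] mem=[0,0,0,0]
After op 3 (*): stack=[112] mem=[0,0,0,0]
After op 4 (push 15): stack=[112,15] mem=[0,0,0,0]
After op 5 (STO M2): stack=[112] mem=[0,0,15,0]
After op 6 (STO M2): stack=[empty] mem=[0,0,112,0]
After op 7 (RCL M2): stack=[112] mem=[0,0,112,0]
After op 8 (dup): stack=[112,112] mem=[0,0,112,0]
After op 9 (+): stack=[224] mem=[0,0,112,0]
After op 10 (pop): stack=[empty] mem=[0,0,112,0]
After op 11 (RCL M2): stack=[112] mem=[0,0,112,0]
After op 12 (push 20): stack=[112,20] mem=[0,0,112,0]
After op 13 (STO M1): stack=[112] mem=[0,20,112,0]

Answer: 112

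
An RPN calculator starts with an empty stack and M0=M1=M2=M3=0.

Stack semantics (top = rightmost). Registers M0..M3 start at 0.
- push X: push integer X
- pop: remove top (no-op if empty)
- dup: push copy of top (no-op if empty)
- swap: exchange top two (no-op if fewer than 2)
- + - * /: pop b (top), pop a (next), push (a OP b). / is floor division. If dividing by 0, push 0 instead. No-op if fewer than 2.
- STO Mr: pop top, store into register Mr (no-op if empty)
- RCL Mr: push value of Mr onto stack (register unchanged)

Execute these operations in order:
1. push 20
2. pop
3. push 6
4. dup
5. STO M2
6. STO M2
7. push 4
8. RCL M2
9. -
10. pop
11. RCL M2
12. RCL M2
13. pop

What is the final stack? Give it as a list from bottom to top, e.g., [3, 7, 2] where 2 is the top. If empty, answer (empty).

After op 1 (push 20): stack=[20] mem=[0,0,0,0]
After op 2 (pop): stack=[empty] mem=[0,0,0,0]
After op 3 (push 6): stack=[6] mem=[0,0,0,0]
After op 4 (dup): stack=[6,6] mem=[0,0,0,0]
After op 5 (STO M2): stack=[6] mem=[0,0,6,0]
After op 6 (STO M2): stack=[empty] mem=[0,0,6,0]
After op 7 (push 4): stack=[4] mem=[0,0,6,0]
After op 8 (RCL M2): stack=[4,6] mem=[0,0,6,0]
After op 9 (-): stack=[-2] mem=[0,0,6,0]
After op 10 (pop): stack=[empty] mem=[0,0,6,0]
After op 11 (RCL M2): stack=[6] mem=[0,0,6,0]
After op 12 (RCL M2): stack=[6,6] mem=[0,0,6,0]
After op 13 (pop): stack=[6] mem=[0,0,6,0]

Answer: [6]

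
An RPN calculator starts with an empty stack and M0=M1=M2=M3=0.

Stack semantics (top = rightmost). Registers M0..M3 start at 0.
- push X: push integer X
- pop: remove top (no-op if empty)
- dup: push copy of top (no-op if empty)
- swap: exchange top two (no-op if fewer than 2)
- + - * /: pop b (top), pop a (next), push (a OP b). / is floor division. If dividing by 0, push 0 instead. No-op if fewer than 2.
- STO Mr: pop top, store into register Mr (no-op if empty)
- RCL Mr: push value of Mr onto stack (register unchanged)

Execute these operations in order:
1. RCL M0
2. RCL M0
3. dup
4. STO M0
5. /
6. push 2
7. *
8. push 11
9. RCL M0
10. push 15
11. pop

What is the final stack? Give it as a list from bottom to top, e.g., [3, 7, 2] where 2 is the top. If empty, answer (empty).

After op 1 (RCL M0): stack=[0] mem=[0,0,0,0]
After op 2 (RCL M0): stack=[0,0] mem=[0,0,0,0]
After op 3 (dup): stack=[0,0,0] mem=[0,0,0,0]
After op 4 (STO M0): stack=[0,0] mem=[0,0,0,0]
After op 5 (/): stack=[0] mem=[0,0,0,0]
After op 6 (push 2): stack=[0,2] mem=[0,0,0,0]
After op 7 (*): stack=[0] mem=[0,0,0,0]
After op 8 (push 11): stack=[0,11] mem=[0,0,0,0]
After op 9 (RCL M0): stack=[0,11,0] mem=[0,0,0,0]
After op 10 (push 15): stack=[0,11,0,15] mem=[0,0,0,0]
After op 11 (pop): stack=[0,11,0] mem=[0,0,0,0]

Answer: [0, 11, 0]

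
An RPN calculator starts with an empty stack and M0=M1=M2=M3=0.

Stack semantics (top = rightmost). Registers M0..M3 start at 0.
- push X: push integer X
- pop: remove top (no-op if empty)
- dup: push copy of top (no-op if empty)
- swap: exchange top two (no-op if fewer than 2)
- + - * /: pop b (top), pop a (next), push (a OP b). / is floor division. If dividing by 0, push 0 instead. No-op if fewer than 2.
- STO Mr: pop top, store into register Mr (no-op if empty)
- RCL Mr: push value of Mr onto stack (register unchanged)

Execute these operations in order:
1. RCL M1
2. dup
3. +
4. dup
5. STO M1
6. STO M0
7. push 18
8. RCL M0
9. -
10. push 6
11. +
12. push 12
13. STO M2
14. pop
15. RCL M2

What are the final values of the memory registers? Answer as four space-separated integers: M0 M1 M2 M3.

Answer: 0 0 12 0

Derivation:
After op 1 (RCL M1): stack=[0] mem=[0,0,0,0]
After op 2 (dup): stack=[0,0] mem=[0,0,0,0]
After op 3 (+): stack=[0] mem=[0,0,0,0]
After op 4 (dup): stack=[0,0] mem=[0,0,0,0]
After op 5 (STO M1): stack=[0] mem=[0,0,0,0]
After op 6 (STO M0): stack=[empty] mem=[0,0,0,0]
After op 7 (push 18): stack=[18] mem=[0,0,0,0]
After op 8 (RCL M0): stack=[18,0] mem=[0,0,0,0]
After op 9 (-): stack=[18] mem=[0,0,0,0]
After op 10 (push 6): stack=[18,6] mem=[0,0,0,0]
After op 11 (+): stack=[24] mem=[0,0,0,0]
After op 12 (push 12): stack=[24,12] mem=[0,0,0,0]
After op 13 (STO M2): stack=[24] mem=[0,0,12,0]
After op 14 (pop): stack=[empty] mem=[0,0,12,0]
After op 15 (RCL M2): stack=[12] mem=[0,0,12,0]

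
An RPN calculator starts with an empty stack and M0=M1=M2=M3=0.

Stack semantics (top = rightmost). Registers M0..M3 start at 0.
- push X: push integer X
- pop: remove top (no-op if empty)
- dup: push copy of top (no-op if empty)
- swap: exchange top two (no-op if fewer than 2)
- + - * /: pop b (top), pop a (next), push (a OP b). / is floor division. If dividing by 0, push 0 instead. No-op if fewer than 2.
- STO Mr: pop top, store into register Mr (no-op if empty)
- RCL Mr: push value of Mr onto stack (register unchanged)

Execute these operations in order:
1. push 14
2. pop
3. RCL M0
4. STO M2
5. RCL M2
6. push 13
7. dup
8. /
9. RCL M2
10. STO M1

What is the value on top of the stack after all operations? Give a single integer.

Answer: 1

Derivation:
After op 1 (push 14): stack=[14] mem=[0,0,0,0]
After op 2 (pop): stack=[empty] mem=[0,0,0,0]
After op 3 (RCL M0): stack=[0] mem=[0,0,0,0]
After op 4 (STO M2): stack=[empty] mem=[0,0,0,0]
After op 5 (RCL M2): stack=[0] mem=[0,0,0,0]
After op 6 (push 13): stack=[0,13] mem=[0,0,0,0]
After op 7 (dup): stack=[0,13,13] mem=[0,0,0,0]
After op 8 (/): stack=[0,1] mem=[0,0,0,0]
After op 9 (RCL M2): stack=[0,1,0] mem=[0,0,0,0]
After op 10 (STO M1): stack=[0,1] mem=[0,0,0,0]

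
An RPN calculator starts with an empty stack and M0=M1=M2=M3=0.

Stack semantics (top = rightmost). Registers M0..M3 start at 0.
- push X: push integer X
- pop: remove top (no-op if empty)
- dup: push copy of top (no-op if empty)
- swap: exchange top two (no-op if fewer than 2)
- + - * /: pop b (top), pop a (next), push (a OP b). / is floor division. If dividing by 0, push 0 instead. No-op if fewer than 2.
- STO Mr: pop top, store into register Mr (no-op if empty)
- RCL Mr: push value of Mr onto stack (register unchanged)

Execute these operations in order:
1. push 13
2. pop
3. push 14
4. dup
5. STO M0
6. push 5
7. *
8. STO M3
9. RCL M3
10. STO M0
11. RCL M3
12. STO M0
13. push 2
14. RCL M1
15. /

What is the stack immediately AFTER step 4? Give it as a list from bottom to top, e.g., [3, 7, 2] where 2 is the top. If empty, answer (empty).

After op 1 (push 13): stack=[13] mem=[0,0,0,0]
After op 2 (pop): stack=[empty] mem=[0,0,0,0]
After op 3 (push 14): stack=[14] mem=[0,0,0,0]
After op 4 (dup): stack=[14,14] mem=[0,0,0,0]

[14, 14]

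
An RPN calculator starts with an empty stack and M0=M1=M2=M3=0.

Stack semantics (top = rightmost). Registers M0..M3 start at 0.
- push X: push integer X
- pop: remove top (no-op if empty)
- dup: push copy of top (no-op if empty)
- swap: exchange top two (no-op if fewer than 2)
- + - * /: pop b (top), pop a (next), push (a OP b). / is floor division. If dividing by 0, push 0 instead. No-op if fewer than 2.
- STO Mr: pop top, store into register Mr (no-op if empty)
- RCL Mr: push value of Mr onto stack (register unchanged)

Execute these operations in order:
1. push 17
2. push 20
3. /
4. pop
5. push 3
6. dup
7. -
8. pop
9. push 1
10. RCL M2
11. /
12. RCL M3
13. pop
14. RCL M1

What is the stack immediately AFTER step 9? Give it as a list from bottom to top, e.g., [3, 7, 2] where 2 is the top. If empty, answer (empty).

After op 1 (push 17): stack=[17] mem=[0,0,0,0]
After op 2 (push 20): stack=[17,20] mem=[0,0,0,0]
After op 3 (/): stack=[0] mem=[0,0,0,0]
After op 4 (pop): stack=[empty] mem=[0,0,0,0]
After op 5 (push 3): stack=[3] mem=[0,0,0,0]
After op 6 (dup): stack=[3,3] mem=[0,0,0,0]
After op 7 (-): stack=[0] mem=[0,0,0,0]
After op 8 (pop): stack=[empty] mem=[0,0,0,0]
After op 9 (push 1): stack=[1] mem=[0,0,0,0]

[1]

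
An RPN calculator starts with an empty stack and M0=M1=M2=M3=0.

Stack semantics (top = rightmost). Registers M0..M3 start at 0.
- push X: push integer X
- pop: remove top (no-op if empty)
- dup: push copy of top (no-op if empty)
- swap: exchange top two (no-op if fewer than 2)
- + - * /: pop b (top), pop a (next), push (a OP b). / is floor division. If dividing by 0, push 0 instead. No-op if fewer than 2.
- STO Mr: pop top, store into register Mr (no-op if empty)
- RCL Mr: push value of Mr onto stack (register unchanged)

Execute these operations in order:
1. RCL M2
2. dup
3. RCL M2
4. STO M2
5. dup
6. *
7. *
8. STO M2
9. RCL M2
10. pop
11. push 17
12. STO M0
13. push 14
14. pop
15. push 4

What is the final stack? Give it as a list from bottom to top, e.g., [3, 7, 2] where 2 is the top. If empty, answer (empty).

Answer: [4]

Derivation:
After op 1 (RCL M2): stack=[0] mem=[0,0,0,0]
After op 2 (dup): stack=[0,0] mem=[0,0,0,0]
After op 3 (RCL M2): stack=[0,0,0] mem=[0,0,0,0]
After op 4 (STO M2): stack=[0,0] mem=[0,0,0,0]
After op 5 (dup): stack=[0,0,0] mem=[0,0,0,0]
After op 6 (*): stack=[0,0] mem=[0,0,0,0]
After op 7 (*): stack=[0] mem=[0,0,0,0]
After op 8 (STO M2): stack=[empty] mem=[0,0,0,0]
After op 9 (RCL M2): stack=[0] mem=[0,0,0,0]
After op 10 (pop): stack=[empty] mem=[0,0,0,0]
After op 11 (push 17): stack=[17] mem=[0,0,0,0]
After op 12 (STO M0): stack=[empty] mem=[17,0,0,0]
After op 13 (push 14): stack=[14] mem=[17,0,0,0]
After op 14 (pop): stack=[empty] mem=[17,0,0,0]
After op 15 (push 4): stack=[4] mem=[17,0,0,0]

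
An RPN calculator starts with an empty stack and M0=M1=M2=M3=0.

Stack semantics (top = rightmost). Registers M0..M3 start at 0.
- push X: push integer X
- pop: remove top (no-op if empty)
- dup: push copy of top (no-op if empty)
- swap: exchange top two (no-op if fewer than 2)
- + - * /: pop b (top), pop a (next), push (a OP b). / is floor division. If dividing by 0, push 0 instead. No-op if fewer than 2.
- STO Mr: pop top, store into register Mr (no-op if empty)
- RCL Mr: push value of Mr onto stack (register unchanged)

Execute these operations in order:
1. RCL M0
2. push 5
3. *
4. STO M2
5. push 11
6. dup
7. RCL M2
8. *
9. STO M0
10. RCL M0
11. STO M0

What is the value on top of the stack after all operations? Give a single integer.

Answer: 11

Derivation:
After op 1 (RCL M0): stack=[0] mem=[0,0,0,0]
After op 2 (push 5): stack=[0,5] mem=[0,0,0,0]
After op 3 (*): stack=[0] mem=[0,0,0,0]
After op 4 (STO M2): stack=[empty] mem=[0,0,0,0]
After op 5 (push 11): stack=[11] mem=[0,0,0,0]
After op 6 (dup): stack=[11,11] mem=[0,0,0,0]
After op 7 (RCL M2): stack=[11,11,0] mem=[0,0,0,0]
After op 8 (*): stack=[11,0] mem=[0,0,0,0]
After op 9 (STO M0): stack=[11] mem=[0,0,0,0]
After op 10 (RCL M0): stack=[11,0] mem=[0,0,0,0]
After op 11 (STO M0): stack=[11] mem=[0,0,0,0]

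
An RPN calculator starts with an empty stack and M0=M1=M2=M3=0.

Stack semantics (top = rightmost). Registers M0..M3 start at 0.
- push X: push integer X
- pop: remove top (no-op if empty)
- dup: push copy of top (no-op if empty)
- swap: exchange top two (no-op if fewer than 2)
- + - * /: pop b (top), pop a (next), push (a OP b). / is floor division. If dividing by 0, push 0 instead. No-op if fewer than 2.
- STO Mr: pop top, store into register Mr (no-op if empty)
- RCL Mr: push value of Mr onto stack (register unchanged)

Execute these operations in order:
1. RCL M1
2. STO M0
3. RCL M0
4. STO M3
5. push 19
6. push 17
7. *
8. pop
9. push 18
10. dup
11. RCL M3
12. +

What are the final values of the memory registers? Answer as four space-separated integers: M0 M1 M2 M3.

After op 1 (RCL M1): stack=[0] mem=[0,0,0,0]
After op 2 (STO M0): stack=[empty] mem=[0,0,0,0]
After op 3 (RCL M0): stack=[0] mem=[0,0,0,0]
After op 4 (STO M3): stack=[empty] mem=[0,0,0,0]
After op 5 (push 19): stack=[19] mem=[0,0,0,0]
After op 6 (push 17): stack=[19,17] mem=[0,0,0,0]
After op 7 (*): stack=[323] mem=[0,0,0,0]
After op 8 (pop): stack=[empty] mem=[0,0,0,0]
After op 9 (push 18): stack=[18] mem=[0,0,0,0]
After op 10 (dup): stack=[18,18] mem=[0,0,0,0]
After op 11 (RCL M3): stack=[18,18,0] mem=[0,0,0,0]
After op 12 (+): stack=[18,18] mem=[0,0,0,0]

Answer: 0 0 0 0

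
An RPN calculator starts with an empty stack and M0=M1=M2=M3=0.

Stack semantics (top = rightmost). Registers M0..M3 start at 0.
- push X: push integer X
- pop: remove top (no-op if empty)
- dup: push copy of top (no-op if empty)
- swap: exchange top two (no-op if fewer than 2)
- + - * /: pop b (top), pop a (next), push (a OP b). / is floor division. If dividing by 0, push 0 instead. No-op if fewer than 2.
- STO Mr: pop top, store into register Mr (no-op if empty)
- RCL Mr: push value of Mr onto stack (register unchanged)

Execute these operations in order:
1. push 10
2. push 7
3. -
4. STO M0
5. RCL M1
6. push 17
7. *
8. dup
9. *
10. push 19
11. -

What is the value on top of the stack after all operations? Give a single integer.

After op 1 (push 10): stack=[10] mem=[0,0,0,0]
After op 2 (push 7): stack=[10,7] mem=[0,0,0,0]
After op 3 (-): stack=[3] mem=[0,0,0,0]
After op 4 (STO M0): stack=[empty] mem=[3,0,0,0]
After op 5 (RCL M1): stack=[0] mem=[3,0,0,0]
After op 6 (push 17): stack=[0,17] mem=[3,0,0,0]
After op 7 (*): stack=[0] mem=[3,0,0,0]
After op 8 (dup): stack=[0,0] mem=[3,0,0,0]
After op 9 (*): stack=[0] mem=[3,0,0,0]
After op 10 (push 19): stack=[0,19] mem=[3,0,0,0]
After op 11 (-): stack=[-19] mem=[3,0,0,0]

Answer: -19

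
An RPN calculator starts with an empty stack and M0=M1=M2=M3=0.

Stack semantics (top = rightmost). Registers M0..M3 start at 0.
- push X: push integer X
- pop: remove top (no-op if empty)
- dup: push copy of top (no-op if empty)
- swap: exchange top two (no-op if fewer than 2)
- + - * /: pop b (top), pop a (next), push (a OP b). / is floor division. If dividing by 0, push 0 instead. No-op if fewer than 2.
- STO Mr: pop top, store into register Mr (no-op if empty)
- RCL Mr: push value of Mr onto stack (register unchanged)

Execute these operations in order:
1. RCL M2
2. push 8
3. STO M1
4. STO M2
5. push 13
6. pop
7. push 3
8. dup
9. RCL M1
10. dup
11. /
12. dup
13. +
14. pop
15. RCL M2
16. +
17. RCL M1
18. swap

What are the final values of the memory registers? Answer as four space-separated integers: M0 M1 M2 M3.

After op 1 (RCL M2): stack=[0] mem=[0,0,0,0]
After op 2 (push 8): stack=[0,8] mem=[0,0,0,0]
After op 3 (STO M1): stack=[0] mem=[0,8,0,0]
After op 4 (STO M2): stack=[empty] mem=[0,8,0,0]
After op 5 (push 13): stack=[13] mem=[0,8,0,0]
After op 6 (pop): stack=[empty] mem=[0,8,0,0]
After op 7 (push 3): stack=[3] mem=[0,8,0,0]
After op 8 (dup): stack=[3,3] mem=[0,8,0,0]
After op 9 (RCL M1): stack=[3,3,8] mem=[0,8,0,0]
After op 10 (dup): stack=[3,3,8,8] mem=[0,8,0,0]
After op 11 (/): stack=[3,3,1] mem=[0,8,0,0]
After op 12 (dup): stack=[3,3,1,1] mem=[0,8,0,0]
After op 13 (+): stack=[3,3,2] mem=[0,8,0,0]
After op 14 (pop): stack=[3,3] mem=[0,8,0,0]
After op 15 (RCL M2): stack=[3,3,0] mem=[0,8,0,0]
After op 16 (+): stack=[3,3] mem=[0,8,0,0]
After op 17 (RCL M1): stack=[3,3,8] mem=[0,8,0,0]
After op 18 (swap): stack=[3,8,3] mem=[0,8,0,0]

Answer: 0 8 0 0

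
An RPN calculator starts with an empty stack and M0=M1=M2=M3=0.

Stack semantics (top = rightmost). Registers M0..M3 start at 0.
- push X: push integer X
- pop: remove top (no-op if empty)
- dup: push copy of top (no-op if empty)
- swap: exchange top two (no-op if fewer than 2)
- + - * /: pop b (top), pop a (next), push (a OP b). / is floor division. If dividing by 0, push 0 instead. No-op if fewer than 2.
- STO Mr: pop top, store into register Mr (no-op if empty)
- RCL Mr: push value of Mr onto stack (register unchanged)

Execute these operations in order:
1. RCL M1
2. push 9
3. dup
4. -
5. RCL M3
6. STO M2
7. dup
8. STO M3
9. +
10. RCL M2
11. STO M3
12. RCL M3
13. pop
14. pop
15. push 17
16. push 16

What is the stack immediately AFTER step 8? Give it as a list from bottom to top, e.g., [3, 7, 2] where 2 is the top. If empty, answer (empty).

After op 1 (RCL M1): stack=[0] mem=[0,0,0,0]
After op 2 (push 9): stack=[0,9] mem=[0,0,0,0]
After op 3 (dup): stack=[0,9,9] mem=[0,0,0,0]
After op 4 (-): stack=[0,0] mem=[0,0,0,0]
After op 5 (RCL M3): stack=[0,0,0] mem=[0,0,0,0]
After op 6 (STO M2): stack=[0,0] mem=[0,0,0,0]
After op 7 (dup): stack=[0,0,0] mem=[0,0,0,0]
After op 8 (STO M3): stack=[0,0] mem=[0,0,0,0]

[0, 0]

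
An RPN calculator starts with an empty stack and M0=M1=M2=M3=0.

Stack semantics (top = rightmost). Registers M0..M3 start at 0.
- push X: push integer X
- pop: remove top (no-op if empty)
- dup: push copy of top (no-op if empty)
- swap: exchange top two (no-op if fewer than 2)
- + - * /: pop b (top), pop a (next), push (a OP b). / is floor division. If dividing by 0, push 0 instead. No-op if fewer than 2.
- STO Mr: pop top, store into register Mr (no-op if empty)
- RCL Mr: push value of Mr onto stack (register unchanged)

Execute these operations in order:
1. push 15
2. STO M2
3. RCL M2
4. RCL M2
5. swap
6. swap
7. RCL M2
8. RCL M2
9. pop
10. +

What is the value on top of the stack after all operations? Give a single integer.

After op 1 (push 15): stack=[15] mem=[0,0,0,0]
After op 2 (STO M2): stack=[empty] mem=[0,0,15,0]
After op 3 (RCL M2): stack=[15] mem=[0,0,15,0]
After op 4 (RCL M2): stack=[15,15] mem=[0,0,15,0]
After op 5 (swap): stack=[15,15] mem=[0,0,15,0]
After op 6 (swap): stack=[15,15] mem=[0,0,15,0]
After op 7 (RCL M2): stack=[15,15,15] mem=[0,0,15,0]
After op 8 (RCL M2): stack=[15,15,15,15] mem=[0,0,15,0]
After op 9 (pop): stack=[15,15,15] mem=[0,0,15,0]
After op 10 (+): stack=[15,30] mem=[0,0,15,0]

Answer: 30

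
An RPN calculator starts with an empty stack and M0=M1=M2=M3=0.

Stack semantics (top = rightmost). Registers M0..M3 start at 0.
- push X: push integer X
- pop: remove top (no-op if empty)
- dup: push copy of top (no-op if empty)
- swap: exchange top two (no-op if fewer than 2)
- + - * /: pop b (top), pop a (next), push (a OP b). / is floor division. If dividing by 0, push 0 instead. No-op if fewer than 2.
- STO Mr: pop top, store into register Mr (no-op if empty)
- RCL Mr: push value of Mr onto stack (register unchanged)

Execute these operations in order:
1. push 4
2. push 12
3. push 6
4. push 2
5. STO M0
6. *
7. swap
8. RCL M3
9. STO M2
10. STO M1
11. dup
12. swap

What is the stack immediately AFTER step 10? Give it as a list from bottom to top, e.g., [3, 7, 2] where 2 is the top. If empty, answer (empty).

After op 1 (push 4): stack=[4] mem=[0,0,0,0]
After op 2 (push 12): stack=[4,12] mem=[0,0,0,0]
After op 3 (push 6): stack=[4,12,6] mem=[0,0,0,0]
After op 4 (push 2): stack=[4,12,6,2] mem=[0,0,0,0]
After op 5 (STO M0): stack=[4,12,6] mem=[2,0,0,0]
After op 6 (*): stack=[4,72] mem=[2,0,0,0]
After op 7 (swap): stack=[72,4] mem=[2,0,0,0]
After op 8 (RCL M3): stack=[72,4,0] mem=[2,0,0,0]
After op 9 (STO M2): stack=[72,4] mem=[2,0,0,0]
After op 10 (STO M1): stack=[72] mem=[2,4,0,0]

[72]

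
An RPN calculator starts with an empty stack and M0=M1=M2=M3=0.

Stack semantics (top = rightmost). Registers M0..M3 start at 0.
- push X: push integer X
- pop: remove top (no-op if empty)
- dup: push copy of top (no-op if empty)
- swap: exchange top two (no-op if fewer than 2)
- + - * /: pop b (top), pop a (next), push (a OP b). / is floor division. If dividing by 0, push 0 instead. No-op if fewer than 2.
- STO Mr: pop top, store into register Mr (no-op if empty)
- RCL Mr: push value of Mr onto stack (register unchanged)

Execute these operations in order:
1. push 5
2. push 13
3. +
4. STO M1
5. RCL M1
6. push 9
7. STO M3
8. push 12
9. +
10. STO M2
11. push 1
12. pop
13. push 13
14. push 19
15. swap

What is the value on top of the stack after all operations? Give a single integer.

After op 1 (push 5): stack=[5] mem=[0,0,0,0]
After op 2 (push 13): stack=[5,13] mem=[0,0,0,0]
After op 3 (+): stack=[18] mem=[0,0,0,0]
After op 4 (STO M1): stack=[empty] mem=[0,18,0,0]
After op 5 (RCL M1): stack=[18] mem=[0,18,0,0]
After op 6 (push 9): stack=[18,9] mem=[0,18,0,0]
After op 7 (STO M3): stack=[18] mem=[0,18,0,9]
After op 8 (push 12): stack=[18,12] mem=[0,18,0,9]
After op 9 (+): stack=[30] mem=[0,18,0,9]
After op 10 (STO M2): stack=[empty] mem=[0,18,30,9]
After op 11 (push 1): stack=[1] mem=[0,18,30,9]
After op 12 (pop): stack=[empty] mem=[0,18,30,9]
After op 13 (push 13): stack=[13] mem=[0,18,30,9]
After op 14 (push 19): stack=[13,19] mem=[0,18,30,9]
After op 15 (swap): stack=[19,13] mem=[0,18,30,9]

Answer: 13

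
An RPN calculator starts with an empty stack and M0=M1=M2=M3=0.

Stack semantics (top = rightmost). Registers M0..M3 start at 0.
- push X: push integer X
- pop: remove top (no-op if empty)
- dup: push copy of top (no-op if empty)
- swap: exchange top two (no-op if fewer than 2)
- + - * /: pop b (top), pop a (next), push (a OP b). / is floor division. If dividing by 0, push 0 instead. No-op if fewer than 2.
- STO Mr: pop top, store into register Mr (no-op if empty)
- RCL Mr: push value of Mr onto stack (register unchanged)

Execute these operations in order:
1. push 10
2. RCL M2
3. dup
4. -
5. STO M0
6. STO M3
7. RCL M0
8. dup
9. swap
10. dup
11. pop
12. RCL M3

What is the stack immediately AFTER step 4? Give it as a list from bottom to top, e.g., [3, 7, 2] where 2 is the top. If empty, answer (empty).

After op 1 (push 10): stack=[10] mem=[0,0,0,0]
After op 2 (RCL M2): stack=[10,0] mem=[0,0,0,0]
After op 3 (dup): stack=[10,0,0] mem=[0,0,0,0]
After op 4 (-): stack=[10,0] mem=[0,0,0,0]

[10, 0]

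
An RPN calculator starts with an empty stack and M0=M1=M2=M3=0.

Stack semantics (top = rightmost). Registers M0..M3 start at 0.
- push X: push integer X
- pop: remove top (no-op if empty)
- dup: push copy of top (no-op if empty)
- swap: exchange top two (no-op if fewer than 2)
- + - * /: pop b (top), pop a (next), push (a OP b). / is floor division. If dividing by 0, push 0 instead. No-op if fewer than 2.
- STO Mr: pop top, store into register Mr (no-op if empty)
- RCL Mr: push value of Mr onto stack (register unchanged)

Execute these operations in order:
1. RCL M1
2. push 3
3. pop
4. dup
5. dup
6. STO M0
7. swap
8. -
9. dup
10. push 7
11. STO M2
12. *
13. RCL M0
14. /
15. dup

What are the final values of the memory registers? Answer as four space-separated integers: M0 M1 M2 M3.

Answer: 0 0 7 0

Derivation:
After op 1 (RCL M1): stack=[0] mem=[0,0,0,0]
After op 2 (push 3): stack=[0,3] mem=[0,0,0,0]
After op 3 (pop): stack=[0] mem=[0,0,0,0]
After op 4 (dup): stack=[0,0] mem=[0,0,0,0]
After op 5 (dup): stack=[0,0,0] mem=[0,0,0,0]
After op 6 (STO M0): stack=[0,0] mem=[0,0,0,0]
After op 7 (swap): stack=[0,0] mem=[0,0,0,0]
After op 8 (-): stack=[0] mem=[0,0,0,0]
After op 9 (dup): stack=[0,0] mem=[0,0,0,0]
After op 10 (push 7): stack=[0,0,7] mem=[0,0,0,0]
After op 11 (STO M2): stack=[0,0] mem=[0,0,7,0]
After op 12 (*): stack=[0] mem=[0,0,7,0]
After op 13 (RCL M0): stack=[0,0] mem=[0,0,7,0]
After op 14 (/): stack=[0] mem=[0,0,7,0]
After op 15 (dup): stack=[0,0] mem=[0,0,7,0]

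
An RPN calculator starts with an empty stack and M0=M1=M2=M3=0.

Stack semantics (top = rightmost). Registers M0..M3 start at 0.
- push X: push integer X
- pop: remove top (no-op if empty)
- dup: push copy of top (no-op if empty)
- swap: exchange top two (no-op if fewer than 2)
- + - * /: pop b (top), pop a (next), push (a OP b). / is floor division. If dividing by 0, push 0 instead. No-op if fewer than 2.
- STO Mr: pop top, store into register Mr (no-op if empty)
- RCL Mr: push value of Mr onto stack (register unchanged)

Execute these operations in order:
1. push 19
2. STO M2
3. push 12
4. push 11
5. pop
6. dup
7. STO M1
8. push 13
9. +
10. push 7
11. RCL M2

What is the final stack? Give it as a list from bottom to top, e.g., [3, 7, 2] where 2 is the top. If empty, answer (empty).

Answer: [25, 7, 19]

Derivation:
After op 1 (push 19): stack=[19] mem=[0,0,0,0]
After op 2 (STO M2): stack=[empty] mem=[0,0,19,0]
After op 3 (push 12): stack=[12] mem=[0,0,19,0]
After op 4 (push 11): stack=[12,11] mem=[0,0,19,0]
After op 5 (pop): stack=[12] mem=[0,0,19,0]
After op 6 (dup): stack=[12,12] mem=[0,0,19,0]
After op 7 (STO M1): stack=[12] mem=[0,12,19,0]
After op 8 (push 13): stack=[12,13] mem=[0,12,19,0]
After op 9 (+): stack=[25] mem=[0,12,19,0]
After op 10 (push 7): stack=[25,7] mem=[0,12,19,0]
After op 11 (RCL M2): stack=[25,7,19] mem=[0,12,19,0]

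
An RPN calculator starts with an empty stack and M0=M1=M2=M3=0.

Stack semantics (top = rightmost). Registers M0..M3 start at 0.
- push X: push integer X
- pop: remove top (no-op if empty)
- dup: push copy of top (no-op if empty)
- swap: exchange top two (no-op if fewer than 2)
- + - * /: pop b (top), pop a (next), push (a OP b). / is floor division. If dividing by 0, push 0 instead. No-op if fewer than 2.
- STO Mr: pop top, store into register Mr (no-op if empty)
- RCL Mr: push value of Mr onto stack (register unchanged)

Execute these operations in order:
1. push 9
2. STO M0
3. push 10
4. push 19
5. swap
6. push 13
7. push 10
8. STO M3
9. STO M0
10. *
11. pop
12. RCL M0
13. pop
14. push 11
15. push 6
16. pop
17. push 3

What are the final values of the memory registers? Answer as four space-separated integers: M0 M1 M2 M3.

Answer: 13 0 0 10

Derivation:
After op 1 (push 9): stack=[9] mem=[0,0,0,0]
After op 2 (STO M0): stack=[empty] mem=[9,0,0,0]
After op 3 (push 10): stack=[10] mem=[9,0,0,0]
After op 4 (push 19): stack=[10,19] mem=[9,0,0,0]
After op 5 (swap): stack=[19,10] mem=[9,0,0,0]
After op 6 (push 13): stack=[19,10,13] mem=[9,0,0,0]
After op 7 (push 10): stack=[19,10,13,10] mem=[9,0,0,0]
After op 8 (STO M3): stack=[19,10,13] mem=[9,0,0,10]
After op 9 (STO M0): stack=[19,10] mem=[13,0,0,10]
After op 10 (*): stack=[190] mem=[13,0,0,10]
After op 11 (pop): stack=[empty] mem=[13,0,0,10]
After op 12 (RCL M0): stack=[13] mem=[13,0,0,10]
After op 13 (pop): stack=[empty] mem=[13,0,0,10]
After op 14 (push 11): stack=[11] mem=[13,0,0,10]
After op 15 (push 6): stack=[11,6] mem=[13,0,0,10]
After op 16 (pop): stack=[11] mem=[13,0,0,10]
After op 17 (push 3): stack=[11,3] mem=[13,0,0,10]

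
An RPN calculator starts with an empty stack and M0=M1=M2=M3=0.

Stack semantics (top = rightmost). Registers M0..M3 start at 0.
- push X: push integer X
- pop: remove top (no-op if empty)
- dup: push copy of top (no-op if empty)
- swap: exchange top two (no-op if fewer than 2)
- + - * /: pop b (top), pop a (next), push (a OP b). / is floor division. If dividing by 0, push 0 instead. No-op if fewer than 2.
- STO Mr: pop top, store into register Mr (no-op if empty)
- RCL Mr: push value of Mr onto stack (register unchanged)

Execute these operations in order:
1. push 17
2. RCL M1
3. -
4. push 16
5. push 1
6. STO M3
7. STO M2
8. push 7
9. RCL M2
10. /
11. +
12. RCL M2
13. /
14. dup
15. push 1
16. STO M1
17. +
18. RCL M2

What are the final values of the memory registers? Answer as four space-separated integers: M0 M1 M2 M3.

After op 1 (push 17): stack=[17] mem=[0,0,0,0]
After op 2 (RCL M1): stack=[17,0] mem=[0,0,0,0]
After op 3 (-): stack=[17] mem=[0,0,0,0]
After op 4 (push 16): stack=[17,16] mem=[0,0,0,0]
After op 5 (push 1): stack=[17,16,1] mem=[0,0,0,0]
After op 6 (STO M3): stack=[17,16] mem=[0,0,0,1]
After op 7 (STO M2): stack=[17] mem=[0,0,16,1]
After op 8 (push 7): stack=[17,7] mem=[0,0,16,1]
After op 9 (RCL M2): stack=[17,7,16] mem=[0,0,16,1]
After op 10 (/): stack=[17,0] mem=[0,0,16,1]
After op 11 (+): stack=[17] mem=[0,0,16,1]
After op 12 (RCL M2): stack=[17,16] mem=[0,0,16,1]
After op 13 (/): stack=[1] mem=[0,0,16,1]
After op 14 (dup): stack=[1,1] mem=[0,0,16,1]
After op 15 (push 1): stack=[1,1,1] mem=[0,0,16,1]
After op 16 (STO M1): stack=[1,1] mem=[0,1,16,1]
After op 17 (+): stack=[2] mem=[0,1,16,1]
After op 18 (RCL M2): stack=[2,16] mem=[0,1,16,1]

Answer: 0 1 16 1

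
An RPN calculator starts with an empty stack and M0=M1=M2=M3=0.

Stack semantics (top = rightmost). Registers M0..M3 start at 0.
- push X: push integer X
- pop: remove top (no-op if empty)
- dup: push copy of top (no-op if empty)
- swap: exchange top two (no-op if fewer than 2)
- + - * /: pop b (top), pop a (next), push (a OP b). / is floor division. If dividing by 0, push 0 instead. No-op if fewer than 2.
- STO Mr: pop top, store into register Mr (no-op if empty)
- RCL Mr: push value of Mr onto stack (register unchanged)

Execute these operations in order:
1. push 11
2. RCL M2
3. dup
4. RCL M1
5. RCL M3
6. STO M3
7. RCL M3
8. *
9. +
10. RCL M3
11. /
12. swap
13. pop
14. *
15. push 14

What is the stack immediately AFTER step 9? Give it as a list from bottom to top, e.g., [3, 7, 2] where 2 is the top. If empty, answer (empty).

After op 1 (push 11): stack=[11] mem=[0,0,0,0]
After op 2 (RCL M2): stack=[11,0] mem=[0,0,0,0]
After op 3 (dup): stack=[11,0,0] mem=[0,0,0,0]
After op 4 (RCL M1): stack=[11,0,0,0] mem=[0,0,0,0]
After op 5 (RCL M3): stack=[11,0,0,0,0] mem=[0,0,0,0]
After op 6 (STO M3): stack=[11,0,0,0] mem=[0,0,0,0]
After op 7 (RCL M3): stack=[11,0,0,0,0] mem=[0,0,0,0]
After op 8 (*): stack=[11,0,0,0] mem=[0,0,0,0]
After op 9 (+): stack=[11,0,0] mem=[0,0,0,0]

[11, 0, 0]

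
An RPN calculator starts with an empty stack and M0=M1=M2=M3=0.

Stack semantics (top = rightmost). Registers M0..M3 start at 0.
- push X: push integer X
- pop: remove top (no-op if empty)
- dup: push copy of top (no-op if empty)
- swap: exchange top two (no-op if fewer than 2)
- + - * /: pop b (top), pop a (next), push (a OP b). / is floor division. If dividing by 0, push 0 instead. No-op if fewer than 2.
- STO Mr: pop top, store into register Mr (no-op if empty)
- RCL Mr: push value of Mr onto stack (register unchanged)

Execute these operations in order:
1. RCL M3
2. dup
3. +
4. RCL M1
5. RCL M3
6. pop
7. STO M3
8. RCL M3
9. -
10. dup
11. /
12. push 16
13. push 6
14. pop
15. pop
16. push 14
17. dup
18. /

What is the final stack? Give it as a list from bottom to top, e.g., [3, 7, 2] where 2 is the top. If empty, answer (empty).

Answer: [0, 1]

Derivation:
After op 1 (RCL M3): stack=[0] mem=[0,0,0,0]
After op 2 (dup): stack=[0,0] mem=[0,0,0,0]
After op 3 (+): stack=[0] mem=[0,0,0,0]
After op 4 (RCL M1): stack=[0,0] mem=[0,0,0,0]
After op 5 (RCL M3): stack=[0,0,0] mem=[0,0,0,0]
After op 6 (pop): stack=[0,0] mem=[0,0,0,0]
After op 7 (STO M3): stack=[0] mem=[0,0,0,0]
After op 8 (RCL M3): stack=[0,0] mem=[0,0,0,0]
After op 9 (-): stack=[0] mem=[0,0,0,0]
After op 10 (dup): stack=[0,0] mem=[0,0,0,0]
After op 11 (/): stack=[0] mem=[0,0,0,0]
After op 12 (push 16): stack=[0,16] mem=[0,0,0,0]
After op 13 (push 6): stack=[0,16,6] mem=[0,0,0,0]
After op 14 (pop): stack=[0,16] mem=[0,0,0,0]
After op 15 (pop): stack=[0] mem=[0,0,0,0]
After op 16 (push 14): stack=[0,14] mem=[0,0,0,0]
After op 17 (dup): stack=[0,14,14] mem=[0,0,0,0]
After op 18 (/): stack=[0,1] mem=[0,0,0,0]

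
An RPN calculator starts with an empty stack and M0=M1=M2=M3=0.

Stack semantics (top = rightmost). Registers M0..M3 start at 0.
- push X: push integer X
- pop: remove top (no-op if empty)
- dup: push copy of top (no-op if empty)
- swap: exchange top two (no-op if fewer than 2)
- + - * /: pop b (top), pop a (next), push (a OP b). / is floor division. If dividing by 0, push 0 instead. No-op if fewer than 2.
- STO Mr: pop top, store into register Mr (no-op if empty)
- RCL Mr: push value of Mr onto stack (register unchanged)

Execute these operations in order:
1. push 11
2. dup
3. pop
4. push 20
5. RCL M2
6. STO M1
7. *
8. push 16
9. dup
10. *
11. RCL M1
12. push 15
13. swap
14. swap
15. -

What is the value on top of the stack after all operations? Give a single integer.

After op 1 (push 11): stack=[11] mem=[0,0,0,0]
After op 2 (dup): stack=[11,11] mem=[0,0,0,0]
After op 3 (pop): stack=[11] mem=[0,0,0,0]
After op 4 (push 20): stack=[11,20] mem=[0,0,0,0]
After op 5 (RCL M2): stack=[11,20,0] mem=[0,0,0,0]
After op 6 (STO M1): stack=[11,20] mem=[0,0,0,0]
After op 7 (*): stack=[220] mem=[0,0,0,0]
After op 8 (push 16): stack=[220,16] mem=[0,0,0,0]
After op 9 (dup): stack=[220,16,16] mem=[0,0,0,0]
After op 10 (*): stack=[220,256] mem=[0,0,0,0]
After op 11 (RCL M1): stack=[220,256,0] mem=[0,0,0,0]
After op 12 (push 15): stack=[220,256,0,15] mem=[0,0,0,0]
After op 13 (swap): stack=[220,256,15,0] mem=[0,0,0,0]
After op 14 (swap): stack=[220,256,0,15] mem=[0,0,0,0]
After op 15 (-): stack=[220,256,-15] mem=[0,0,0,0]

Answer: -15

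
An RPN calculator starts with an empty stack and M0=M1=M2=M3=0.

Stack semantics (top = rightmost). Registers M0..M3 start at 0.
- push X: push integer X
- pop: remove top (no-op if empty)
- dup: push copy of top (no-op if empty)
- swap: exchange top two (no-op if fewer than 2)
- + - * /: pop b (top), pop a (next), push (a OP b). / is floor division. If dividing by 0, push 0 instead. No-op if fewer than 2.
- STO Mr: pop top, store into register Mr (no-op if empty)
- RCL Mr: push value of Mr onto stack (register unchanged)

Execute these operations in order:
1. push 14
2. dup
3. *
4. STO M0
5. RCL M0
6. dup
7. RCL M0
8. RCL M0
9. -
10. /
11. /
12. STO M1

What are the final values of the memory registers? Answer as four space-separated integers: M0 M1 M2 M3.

After op 1 (push 14): stack=[14] mem=[0,0,0,0]
After op 2 (dup): stack=[14,14] mem=[0,0,0,0]
After op 3 (*): stack=[196] mem=[0,0,0,0]
After op 4 (STO M0): stack=[empty] mem=[196,0,0,0]
After op 5 (RCL M0): stack=[196] mem=[196,0,0,0]
After op 6 (dup): stack=[196,196] mem=[196,0,0,0]
After op 7 (RCL M0): stack=[196,196,196] mem=[196,0,0,0]
After op 8 (RCL M0): stack=[196,196,196,196] mem=[196,0,0,0]
After op 9 (-): stack=[196,196,0] mem=[196,0,0,0]
After op 10 (/): stack=[196,0] mem=[196,0,0,0]
After op 11 (/): stack=[0] mem=[196,0,0,0]
After op 12 (STO M1): stack=[empty] mem=[196,0,0,0]

Answer: 196 0 0 0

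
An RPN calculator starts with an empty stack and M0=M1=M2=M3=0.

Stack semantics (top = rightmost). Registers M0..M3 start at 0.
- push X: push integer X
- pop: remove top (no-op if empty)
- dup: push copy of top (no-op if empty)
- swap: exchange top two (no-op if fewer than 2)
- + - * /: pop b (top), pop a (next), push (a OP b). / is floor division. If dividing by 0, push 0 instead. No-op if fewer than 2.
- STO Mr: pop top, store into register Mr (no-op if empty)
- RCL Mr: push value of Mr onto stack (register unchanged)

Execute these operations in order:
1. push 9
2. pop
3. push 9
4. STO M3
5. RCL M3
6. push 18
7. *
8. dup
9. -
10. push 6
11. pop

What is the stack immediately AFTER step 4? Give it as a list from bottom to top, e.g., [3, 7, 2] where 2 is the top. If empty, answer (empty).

After op 1 (push 9): stack=[9] mem=[0,0,0,0]
After op 2 (pop): stack=[empty] mem=[0,0,0,0]
After op 3 (push 9): stack=[9] mem=[0,0,0,0]
After op 4 (STO M3): stack=[empty] mem=[0,0,0,9]

(empty)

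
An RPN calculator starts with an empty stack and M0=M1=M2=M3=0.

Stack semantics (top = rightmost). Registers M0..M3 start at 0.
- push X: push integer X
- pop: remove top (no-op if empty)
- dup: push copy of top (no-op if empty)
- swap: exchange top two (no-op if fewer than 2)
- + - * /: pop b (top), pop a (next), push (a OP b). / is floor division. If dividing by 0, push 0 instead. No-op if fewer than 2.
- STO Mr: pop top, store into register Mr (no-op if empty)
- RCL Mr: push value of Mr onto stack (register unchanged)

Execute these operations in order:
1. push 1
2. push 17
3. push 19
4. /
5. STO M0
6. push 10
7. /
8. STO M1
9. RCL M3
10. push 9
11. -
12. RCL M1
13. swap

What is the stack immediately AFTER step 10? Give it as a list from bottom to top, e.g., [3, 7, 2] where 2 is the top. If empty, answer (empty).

After op 1 (push 1): stack=[1] mem=[0,0,0,0]
After op 2 (push 17): stack=[1,17] mem=[0,0,0,0]
After op 3 (push 19): stack=[1,17,19] mem=[0,0,0,0]
After op 4 (/): stack=[1,0] mem=[0,0,0,0]
After op 5 (STO M0): stack=[1] mem=[0,0,0,0]
After op 6 (push 10): stack=[1,10] mem=[0,0,0,0]
After op 7 (/): stack=[0] mem=[0,0,0,0]
After op 8 (STO M1): stack=[empty] mem=[0,0,0,0]
After op 9 (RCL M3): stack=[0] mem=[0,0,0,0]
After op 10 (push 9): stack=[0,9] mem=[0,0,0,0]

[0, 9]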